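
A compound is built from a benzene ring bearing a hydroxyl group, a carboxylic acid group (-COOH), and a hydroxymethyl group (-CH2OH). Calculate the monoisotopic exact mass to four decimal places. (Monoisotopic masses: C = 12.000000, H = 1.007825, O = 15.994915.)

168.0423

Atom tally by fragment:
  benzene ring core → C:6 H:6
  (− 3 ring H displaced by substituents)
  + OH → O:1 H:1
  + COOH → C:1 H:1 O:2
  + CH2OH → C:1 H:3 O:1
Element totals:
  C: 8
  H: 8
  O: 4
Molecular formula: C8H8O4.
  M = 8(12.0) + 8(1.007825) + 4(15.994915)
    = 96.000000 + 8.062600 + 63.979660 = 168.042260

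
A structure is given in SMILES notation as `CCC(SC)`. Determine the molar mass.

90.18 g/mol

Atom tally by fragment:
  CH3 → C:1 H:3
  CH2 → C:1 H:2
  CH2SCH3 → C:2 H:5 S:1
Element totals:
  C: 4
  H: 10
  S: 1
Molecular formula: C4H10S.
  M = 4(12.011) + 10(1.008) + 32.06
    = 48.044 + 10.080 + 32.060 = 90.184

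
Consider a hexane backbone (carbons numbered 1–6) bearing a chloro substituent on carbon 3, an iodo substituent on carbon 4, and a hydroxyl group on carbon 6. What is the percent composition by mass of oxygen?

6.09%

Atom tally by fragment:
  CH3 → C:1 H:3
  CH2 → C:1 H:2
  CH(Cl) → C:1 H:1 Cl:1
  CH(I) → C:1 H:1 I:1
  CH2 → C:1 H:2
  CH2OH → C:1 H:3 O:1
Element totals:
  C: 6
  H: 12
  Cl: 1
  I: 1
  O: 1
Molecular formula: C6H12ClIO.
Molar mass = 262.515 g/mol.
Mass from O: 1 × 15.999 = 15.999 g/mol.
%O = 15.999 / 262.515 × 100 = 6.09%.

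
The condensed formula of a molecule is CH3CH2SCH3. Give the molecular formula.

Atom tally by fragment:
  CH3 → C:1 H:3
  CH2SCH3 → C:2 H:5 S:1
Element totals:
  C: 3
  H: 8
  S: 1

C3H8S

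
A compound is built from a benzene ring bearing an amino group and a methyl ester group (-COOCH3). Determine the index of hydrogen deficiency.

Atom tally by fragment:
  benzene ring core → C:6 H:6
  (− 2 ring H displaced by substituents)
  + NH2 → N:1 H:2
  + COOCH3 → C:2 H:3 O:2
Element totals:
  C: 8
  H: 9
  N: 1
  O: 2
Molecular formula: C8H9NO2.
DoU = (2C + 2 + N − H − X) / 2 = (2·8 + 2 + 1 − 9 − 0) / 2 = 5.

5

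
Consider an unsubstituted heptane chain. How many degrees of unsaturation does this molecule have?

Atom tally by fragment:
  CH3 → C:1 H:3
  CH2 → C:1 H:2
  CH2 → C:1 H:2
  CH2 → C:1 H:2
  CH2 → C:1 H:2
  CH2 → C:1 H:2
  CH3 → C:1 H:3
Element totals:
  C: 7
  H: 16
Molecular formula: C7H16.
DoU = (2C + 2 + N − H − X) / 2 = (2·7 + 2 + 0 − 16 − 0) / 2 = 0.

0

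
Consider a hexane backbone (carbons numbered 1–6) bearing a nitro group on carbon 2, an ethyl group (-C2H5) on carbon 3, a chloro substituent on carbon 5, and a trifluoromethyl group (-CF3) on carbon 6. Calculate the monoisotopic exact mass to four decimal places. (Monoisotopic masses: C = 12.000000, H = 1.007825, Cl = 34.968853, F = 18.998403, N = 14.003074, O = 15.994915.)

261.0743

Atom tally by fragment:
  CH3 → C:1 H:3
  CH(NO2) → C:1 H:1 N:1 O:2
  CH(C2H5) → C:3 H:6
  CH2 → C:1 H:2
  CH(Cl) → C:1 H:1 Cl:1
  CH2CF3 → C:2 H:2 F:3
Element totals:
  C: 9
  H: 15
  Cl: 1
  F: 3
  N: 1
  O: 2
Molecular formula: C9H15ClF3NO2.
  M = 9(12.0) + 15(1.007825) + 34.968853 + 3(18.998403) + 14.003074 + 2(15.994915)
    = 108.000000 + 15.117375 + 34.968853 + 56.995209 + 14.003074 + 31.989830 = 261.074341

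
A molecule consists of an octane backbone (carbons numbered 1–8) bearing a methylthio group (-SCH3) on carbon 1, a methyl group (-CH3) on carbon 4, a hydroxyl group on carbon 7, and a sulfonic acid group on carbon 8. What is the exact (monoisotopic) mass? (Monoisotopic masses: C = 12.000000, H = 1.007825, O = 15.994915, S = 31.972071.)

Atom tally by fragment:
  CH3SCH2 → C:2 H:5 S:1
  CH2 → C:1 H:2
  CH2 → C:1 H:2
  CH(CH3) → C:2 H:4
  CH2 → C:1 H:2
  CH2 → C:1 H:2
  CH(OH) → C:1 H:2 O:1
  CH2SO3H → C:1 H:3 S:1 O:3
Element totals:
  C: 10
  H: 22
  O: 4
  S: 2
Molecular formula: C10H22O4S2.
  M = 10(12.0) + 22(1.007825) + 4(15.994915) + 2(31.972071)
    = 120.000000 + 22.172150 + 63.979660 + 63.944142 = 270.095952

270.0960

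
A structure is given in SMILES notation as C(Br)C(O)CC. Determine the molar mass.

Atom tally by fragment:
  BrCH2 → C:1 H:2 Br:1
  CH(OH) → C:1 H:2 O:1
  CH2 → C:1 H:2
  CH3 → C:1 H:3
Element totals:
  C: 4
  H: 9
  Br: 1
  O: 1
Molecular formula: C4H9BrO.
  M = 4(12.011) + 9(1.008) + 79.904 + 15.999
    = 48.044 + 9.072 + 79.904 + 15.999 = 153.019

153.02 g/mol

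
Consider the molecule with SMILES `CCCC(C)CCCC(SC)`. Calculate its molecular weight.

Atom tally by fragment:
  CH3 → C:1 H:3
  CH2 → C:1 H:2
  CH2 → C:1 H:2
  CH(CH3) → C:2 H:4
  CH2 → C:1 H:2
  CH2 → C:1 H:2
  CH2 → C:1 H:2
  CH2SCH3 → C:2 H:5 S:1
Element totals:
  C: 10
  H: 22
  S: 1
Molecular formula: C10H22S.
  M = 10(12.011) + 22(1.008) + 32.06
    = 120.110 + 22.176 + 32.060 = 174.346

174.35 g/mol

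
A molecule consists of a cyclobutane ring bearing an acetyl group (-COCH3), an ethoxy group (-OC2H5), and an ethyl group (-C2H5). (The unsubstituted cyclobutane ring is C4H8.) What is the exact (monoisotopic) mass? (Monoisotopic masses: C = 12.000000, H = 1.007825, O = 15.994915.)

Atom tally by fragment:
  cyclobutane ring core → C:4 H:8
  (− 3 ring H displaced by substituents)
  + COCH3 → C:2 H:3 O:1
  + OC2H5 → C:2 H:5 O:1
  + C2H5 → C:2 H:5
Element totals:
  C: 10
  H: 18
  O: 2
Molecular formula: C10H18O2.
  M = 10(12.0) + 18(1.007825) + 2(15.994915)
    = 120.000000 + 18.140850 + 31.989830 = 170.130680

170.1307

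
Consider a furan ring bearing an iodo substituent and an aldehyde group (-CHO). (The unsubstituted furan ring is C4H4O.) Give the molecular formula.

Atom tally by fragment:
  furan ring core → C:4 H:4 O:1
  (− 2 ring H displaced by substituents)
  + I → I:1
  + CHO → C:1 H:1 O:1
Element totals:
  C: 5
  H: 3
  I: 1
  O: 2

C5H3IO2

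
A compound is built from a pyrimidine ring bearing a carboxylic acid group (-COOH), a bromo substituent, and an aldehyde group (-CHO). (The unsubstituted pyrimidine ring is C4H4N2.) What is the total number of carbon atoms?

6

Atom tally by fragment:
  pyrimidine ring core → C:4 H:4 N:2
  (− 3 ring H displaced by substituents)
  + COOH → C:1 H:1 O:2
  + Br → Br:1
  + CHO → C:1 H:1 O:1
Element totals:
  C: 6
  H: 3
  Br: 1
  N: 2
  O: 3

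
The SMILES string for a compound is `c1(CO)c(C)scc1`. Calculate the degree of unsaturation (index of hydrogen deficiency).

3

Atom tally by fragment:
  thiophene ring core → C:4 H:4 S:1
  (− 2 ring H displaced by substituents)
  + CH2OH → C:1 H:3 O:1
  + CH3 → C:1 H:3
Element totals:
  C: 6
  H: 8
  O: 1
  S: 1
Molecular formula: C6H8OS.
DoU = (2C + 2 + N − H − X) / 2 = (2·6 + 2 + 0 − 8 − 0) / 2 = 3.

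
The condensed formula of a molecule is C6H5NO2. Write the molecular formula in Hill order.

Atom tally by fragment:
  benzene ring core → C:6 H:6
  (− 1 ring H displaced by substituents)
  + NO2 → N:1 O:2
Element totals:
  C: 6
  H: 5
  N: 1
  O: 2

C6H5NO2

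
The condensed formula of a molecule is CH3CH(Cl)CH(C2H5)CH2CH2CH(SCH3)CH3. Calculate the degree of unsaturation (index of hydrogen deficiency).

0

Element totals:
  C: 10
  H: 21
  Cl: 1
  S: 1
Molecular formula: C10H21ClS.
DoU = (2C + 2 + N − H − X) / 2 = (2·10 + 2 + 0 − 21 − 1) / 2 = 0.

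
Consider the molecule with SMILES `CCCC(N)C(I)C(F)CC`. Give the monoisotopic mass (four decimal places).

Atom tally by fragment:
  CH3 → C:1 H:3
  CH2 → C:1 H:2
  CH2 → C:1 H:2
  CH(NH2) → C:1 H:3 N:1
  CH(I) → C:1 H:1 I:1
  CH(F) → C:1 H:1 F:1
  CH2 → C:1 H:2
  CH3 → C:1 H:3
Element totals:
  C: 8
  H: 17
  F: 1
  I: 1
  N: 1
Molecular formula: C8H17FIN.
  M = 8(12.0) + 17(1.007825) + 18.998403 + 126.904472 + 14.003074
    = 96.000000 + 17.133025 + 18.998403 + 126.904472 + 14.003074 = 273.038974

273.0390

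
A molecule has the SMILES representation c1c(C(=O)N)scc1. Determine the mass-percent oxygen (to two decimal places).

12.58%

Atom tally by fragment:
  thiophene ring core → C:4 H:4 S:1
  (− 1 ring H displaced by substituents)
  + CONH2 → C:1 H:2 O:1 N:1
Element totals:
  C: 5
  H: 5
  N: 1
  O: 1
  S: 1
Molecular formula: C5H5NOS.
Molar mass = 127.161 g/mol.
Mass from O: 1 × 15.999 = 15.999 g/mol.
%O = 15.999 / 127.161 × 100 = 12.58%.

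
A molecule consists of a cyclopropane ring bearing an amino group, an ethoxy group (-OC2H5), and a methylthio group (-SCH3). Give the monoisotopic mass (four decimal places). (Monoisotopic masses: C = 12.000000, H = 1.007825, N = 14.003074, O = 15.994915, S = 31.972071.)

Atom tally by fragment:
  cyclopropane ring core → C:3 H:6
  (− 3 ring H displaced by substituents)
  + NH2 → N:1 H:2
  + OC2H5 → C:2 H:5 O:1
  + SCH3 → C:1 H:3 S:1
Element totals:
  C: 6
  H: 13
  N: 1
  O: 1
  S: 1
Molecular formula: C6H13NOS.
  M = 6(12.0) + 13(1.007825) + 14.003074 + 15.994915 + 31.972071
    = 72.000000 + 13.101725 + 14.003074 + 15.994915 + 31.972071 = 147.071785

147.0718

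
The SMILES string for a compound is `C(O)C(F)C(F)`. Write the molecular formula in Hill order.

C3H6F2O

Atom tally by fragment:
  HOCH2 → C:1 H:3 O:1
  CH(F) → C:1 H:1 F:1
  CH2F → C:1 H:2 F:1
Element totals:
  C: 3
  H: 6
  F: 2
  O: 1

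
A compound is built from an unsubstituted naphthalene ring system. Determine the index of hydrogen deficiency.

7

Atom tally by fragment:
  naphthalene ring system core → C:10 H:8
Element totals:
  C: 10
  H: 8
Molecular formula: C10H8.
DoU = (2C + 2 + N − H − X) / 2 = (2·10 + 2 + 0 − 8 − 0) / 2 = 7.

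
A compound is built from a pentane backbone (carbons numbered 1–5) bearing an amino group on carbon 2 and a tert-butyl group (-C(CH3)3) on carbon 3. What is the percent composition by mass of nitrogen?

9.78%

Atom tally by fragment:
  CH3 → C:1 H:3
  CH(NH2) → C:1 H:3 N:1
  CH(C(CH3)3) → C:5 H:10
  CH2 → C:1 H:2
  CH3 → C:1 H:3
Element totals:
  C: 9
  H: 21
  N: 1
Molecular formula: C9H21N.
Molar mass = 143.274 g/mol.
Mass from N: 1 × 14.007 = 14.007 g/mol.
%N = 14.007 / 143.274 × 100 = 9.78%.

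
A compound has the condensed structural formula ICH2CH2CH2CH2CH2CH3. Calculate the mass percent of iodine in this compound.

59.84%

Element totals:
  C: 6
  H: 13
  I: 1
Molecular formula: C6H13I.
Molar mass = 212.074 g/mol.
Mass from I: 1 × 126.904 = 126.904 g/mol.
%I = 126.904 / 212.074 × 100 = 59.84%.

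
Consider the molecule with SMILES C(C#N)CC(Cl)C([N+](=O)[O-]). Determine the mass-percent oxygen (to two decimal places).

Atom tally by fragment:
  NCCH2 → C:2 H:2 N:1
  CH2 → C:1 H:2
  CH(Cl) → C:1 H:1 Cl:1
  CH2NO2 → C:1 H:2 N:1 O:2
Element totals:
  C: 5
  H: 7
  Cl: 1
  N: 2
  O: 2
Molecular formula: C5H7ClN2O2.
Molar mass = 162.573 g/mol.
Mass from O: 2 × 15.999 = 31.998 g/mol.
%O = 31.998 / 162.573 × 100 = 19.68%.

19.68%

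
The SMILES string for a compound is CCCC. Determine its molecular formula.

Atom tally by fragment:
  CH3 → C:1 H:3
  CH2 → C:1 H:2
  CH2 → C:1 H:2
  CH3 → C:1 H:3
Element totals:
  C: 4
  H: 10

C4H10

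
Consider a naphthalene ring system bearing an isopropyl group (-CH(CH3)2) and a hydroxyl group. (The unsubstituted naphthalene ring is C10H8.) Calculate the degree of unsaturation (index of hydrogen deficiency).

Atom tally by fragment:
  naphthalene ring system core → C:10 H:8
  (− 2 ring H displaced by substituents)
  + CH(CH3)2 → C:3 H:7
  + OH → O:1 H:1
Element totals:
  C: 13
  H: 14
  O: 1
Molecular formula: C13H14O.
DoU = (2C + 2 + N − H − X) / 2 = (2·13 + 2 + 0 − 14 − 0) / 2 = 7.

7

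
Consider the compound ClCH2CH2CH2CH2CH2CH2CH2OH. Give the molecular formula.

C7H15ClO

Element totals:
  C: 7
  H: 15
  Cl: 1
  O: 1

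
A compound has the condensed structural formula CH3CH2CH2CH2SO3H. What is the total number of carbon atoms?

4

Element totals:
  C: 4
  H: 10
  O: 3
  S: 1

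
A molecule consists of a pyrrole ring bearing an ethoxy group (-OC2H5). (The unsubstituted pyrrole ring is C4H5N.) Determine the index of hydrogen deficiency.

Atom tally by fragment:
  pyrrole ring core → C:4 H:5 N:1
  (− 1 ring H displaced by substituents)
  + OC2H5 → C:2 H:5 O:1
Element totals:
  C: 6
  H: 9
  N: 1
  O: 1
Molecular formula: C6H9NO.
DoU = (2C + 2 + N − H − X) / 2 = (2·6 + 2 + 1 − 9 − 0) / 2 = 3.

3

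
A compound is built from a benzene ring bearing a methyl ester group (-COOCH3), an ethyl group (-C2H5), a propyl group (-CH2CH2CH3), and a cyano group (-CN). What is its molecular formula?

C14H17NO2

Atom tally by fragment:
  benzene ring core → C:6 H:6
  (− 4 ring H displaced by substituents)
  + COOCH3 → C:2 H:3 O:2
  + C2H5 → C:2 H:5
  + CH2CH2CH3 → C:3 H:7
  + CN → C:1 N:1
Element totals:
  C: 14
  H: 17
  N: 1
  O: 2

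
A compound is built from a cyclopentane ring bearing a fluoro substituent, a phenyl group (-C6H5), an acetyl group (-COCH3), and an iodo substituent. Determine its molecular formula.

Atom tally by fragment:
  cyclopentane ring core → C:5 H:10
  (− 4 ring H displaced by substituents)
  + F → F:1
  + C6H5 → C:6 H:5
  + COCH3 → C:2 H:3 O:1
  + I → I:1
Element totals:
  C: 13
  H: 14
  F: 1
  I: 1
  O: 1

C13H14FIO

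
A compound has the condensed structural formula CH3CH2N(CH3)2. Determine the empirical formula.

C4H11N

Element totals:
  C: 4
  H: 11
  N: 1
Molecular formula: C4H11N.
gcd of subscripts (4, 11, 1) = 1, so the empirical formula equals the molecular formula.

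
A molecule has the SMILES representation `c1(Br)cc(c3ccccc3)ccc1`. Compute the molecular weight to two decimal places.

Atom tally by fragment:
  benzene ring core → C:6 H:6
  (− 2 ring H displaced by substituents)
  + Br → Br:1
  + C6H5 → C:6 H:5
Element totals:
  C: 12
  H: 9
  Br: 1
Molecular formula: C12H9Br.
  M = 12(12.011) + 9(1.008) + 79.904
    = 144.132 + 9.072 + 79.904 = 233.108

233.11 g/mol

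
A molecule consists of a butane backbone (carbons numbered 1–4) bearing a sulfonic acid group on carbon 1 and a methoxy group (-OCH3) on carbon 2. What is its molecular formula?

Atom tally by fragment:
  HO3SCH2 → C:1 H:3 S:1 O:3
  CH(OCH3) → C:2 H:4 O:1
  CH2 → C:1 H:2
  CH3 → C:1 H:3
Element totals:
  C: 5
  H: 12
  O: 4
  S: 1

C5H12O4S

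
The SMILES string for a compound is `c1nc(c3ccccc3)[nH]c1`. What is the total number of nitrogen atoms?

2

Atom tally by fragment:
  imidazole ring core → C:3 H:4 N:2
  (− 1 ring H displaced by substituents)
  + C6H5 → C:6 H:5
Element totals:
  C: 9
  H: 8
  N: 2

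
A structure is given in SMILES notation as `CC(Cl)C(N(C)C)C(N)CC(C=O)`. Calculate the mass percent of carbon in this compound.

52.29%

Atom tally by fragment:
  CH3 → C:1 H:3
  CH(Cl) → C:1 H:1 Cl:1
  CH(N(CH3)2) → C:3 H:7 N:1
  CH(NH2) → C:1 H:3 N:1
  CH2 → C:1 H:2
  CH2CHO → C:2 H:3 O:1
Element totals:
  C: 9
  H: 19
  Cl: 1
  N: 2
  O: 1
Molecular formula: C9H19ClN2O.
Molar mass = 206.714 g/mol.
Mass from C: 9 × 12.011 = 108.099 g/mol.
%C = 108.099 / 206.714 × 100 = 52.29%.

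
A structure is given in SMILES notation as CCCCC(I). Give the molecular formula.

Atom tally by fragment:
  CH3 → C:1 H:3
  CH2 → C:1 H:2
  CH2 → C:1 H:2
  CH2 → C:1 H:2
  CH2I → C:1 H:2 I:1
Element totals:
  C: 5
  H: 11
  I: 1

C5H11I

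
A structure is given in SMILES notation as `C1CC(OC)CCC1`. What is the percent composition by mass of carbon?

73.63%

Atom tally by fragment:
  cyclohexane ring core → C:6 H:12
  (− 1 ring H displaced by substituents)
  + OCH3 → C:1 H:3 O:1
Element totals:
  C: 7
  H: 14
  O: 1
Molecular formula: C7H14O.
Molar mass = 114.188 g/mol.
Mass from C: 7 × 12.011 = 84.077 g/mol.
%C = 84.077 / 114.188 × 100 = 73.63%.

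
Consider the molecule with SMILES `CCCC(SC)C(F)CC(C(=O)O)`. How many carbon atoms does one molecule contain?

Atom tally by fragment:
  CH3 → C:1 H:3
  CH2 → C:1 H:2
  CH2 → C:1 H:2
  CH(SCH3) → C:2 H:4 S:1
  CH(F) → C:1 H:1 F:1
  CH2 → C:1 H:2
  CH2COOH → C:2 H:3 O:2
Element totals:
  C: 9
  H: 17
  F: 1
  O: 2
  S: 1

9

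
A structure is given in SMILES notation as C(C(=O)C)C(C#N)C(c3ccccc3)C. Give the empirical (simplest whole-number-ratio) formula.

C13H15NO

Atom tally by fragment:
  CH3COCH2 → C:3 H:5 O:1
  CH(CN) → C:2 H:1 N:1
  CH(C6H5) → C:7 H:6
  CH3 → C:1 H:3
Element totals:
  C: 13
  H: 15
  N: 1
  O: 1
Molecular formula: C13H15NO.
gcd of subscripts (13, 15, 1, 1) = 1, so the empirical formula equals the molecular formula.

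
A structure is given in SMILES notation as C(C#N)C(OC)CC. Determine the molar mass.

113.16 g/mol

Atom tally by fragment:
  NCCH2 → C:2 H:2 N:1
  CH(OCH3) → C:2 H:4 O:1
  CH2 → C:1 H:2
  CH3 → C:1 H:3
Element totals:
  C: 6
  H: 11
  N: 1
  O: 1
Molecular formula: C6H11NO.
  M = 6(12.011) + 11(1.008) + 14.007 + 15.999
    = 72.066 + 11.088 + 14.007 + 15.999 = 113.160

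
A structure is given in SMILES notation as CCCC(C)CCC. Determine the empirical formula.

C4H9

Atom tally by fragment:
  CH3 → C:1 H:3
  CH2 → C:1 H:2
  CH2 → C:1 H:2
  CH(CH3) → C:2 H:4
  CH2 → C:1 H:2
  CH2 → C:1 H:2
  CH3 → C:1 H:3
Element totals:
  C: 8
  H: 18
Molecular formula: C8H18.
gcd of subscripts = 2; dividing each by 2:
  C: 8/2 = 4
  H: 18/2 = 9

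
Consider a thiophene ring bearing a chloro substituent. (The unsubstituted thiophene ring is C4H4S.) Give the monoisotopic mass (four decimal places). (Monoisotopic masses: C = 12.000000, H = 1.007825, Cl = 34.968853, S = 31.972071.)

Atom tally by fragment:
  thiophene ring core → C:4 H:4 S:1
  (− 1 ring H displaced by substituents)
  + Cl → Cl:1
Element totals:
  C: 4
  H: 3
  Cl: 1
  S: 1
Molecular formula: C4H3ClS.
  M = 4(12.0) + 3(1.007825) + 34.968853 + 31.972071
    = 48.000000 + 3.023475 + 34.968853 + 31.972071 = 117.964399

117.9644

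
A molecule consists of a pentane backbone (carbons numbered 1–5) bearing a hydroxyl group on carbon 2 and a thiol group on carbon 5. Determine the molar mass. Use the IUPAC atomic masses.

Atom tally by fragment:
  CH3 → C:1 H:3
  CH(OH) → C:1 H:2 O:1
  CH2 → C:1 H:2
  CH2 → C:1 H:2
  CH2SH → C:1 H:3 S:1
Element totals:
  C: 5
  H: 12
  O: 1
  S: 1
Molecular formula: C5H12OS.
  M = 5(12.011) + 12(1.008) + 15.999 + 32.06
    = 60.055 + 12.096 + 15.999 + 32.060 = 120.210

120.21 g/mol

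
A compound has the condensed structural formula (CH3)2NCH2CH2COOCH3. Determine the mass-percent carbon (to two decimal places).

54.94%

Element totals:
  C: 6
  H: 13
  N: 1
  O: 2
Molecular formula: C6H13NO2.
Molar mass = 131.175 g/mol.
Mass from C: 6 × 12.011 = 72.066 g/mol.
%C = 72.066 / 131.175 × 100 = 54.94%.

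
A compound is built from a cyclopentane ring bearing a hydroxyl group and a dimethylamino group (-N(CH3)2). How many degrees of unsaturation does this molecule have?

Atom tally by fragment:
  cyclopentane ring core → C:5 H:10
  (− 2 ring H displaced by substituents)
  + OH → O:1 H:1
  + N(CH3)2 → N:1 C:2 H:6
Element totals:
  C: 7
  H: 15
  N: 1
  O: 1
Molecular formula: C7H15NO.
DoU = (2C + 2 + N − H − X) / 2 = (2·7 + 2 + 1 − 15 − 0) / 2 = 1.

1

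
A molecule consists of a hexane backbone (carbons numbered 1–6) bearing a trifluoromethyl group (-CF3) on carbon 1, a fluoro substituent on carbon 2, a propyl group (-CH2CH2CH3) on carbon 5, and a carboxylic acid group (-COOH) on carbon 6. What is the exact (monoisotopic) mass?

Atom tally by fragment:
  F3CCH2 → C:2 H:2 F:3
  CH(F) → C:1 H:1 F:1
  CH2 → C:1 H:2
  CH2 → C:1 H:2
  CH(CH2CH2CH3) → C:4 H:8
  CH2COOH → C:2 H:3 O:2
Element totals:
  C: 11
  H: 18
  F: 4
  O: 2
Molecular formula: C11H18F4O2.
  M = 11(12.0) + 18(1.007825) + 4(18.998403) + 2(15.994915)
    = 132.000000 + 18.140850 + 75.993612 + 31.989830 = 258.124292

258.1243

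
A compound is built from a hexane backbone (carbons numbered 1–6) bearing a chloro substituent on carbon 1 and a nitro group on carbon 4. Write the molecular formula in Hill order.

C6H12ClNO2

Atom tally by fragment:
  ClCH2 → C:1 H:2 Cl:1
  CH2 → C:1 H:2
  CH2 → C:1 H:2
  CH(NO2) → C:1 H:1 N:1 O:2
  CH2 → C:1 H:2
  CH3 → C:1 H:3
Element totals:
  C: 6
  H: 12
  Cl: 1
  N: 1
  O: 2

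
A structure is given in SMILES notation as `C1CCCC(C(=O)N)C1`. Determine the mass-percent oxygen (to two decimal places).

12.58%

Atom tally by fragment:
  cyclohexane ring core → C:6 H:12
  (− 1 ring H displaced by substituents)
  + CONH2 → C:1 H:2 O:1 N:1
Element totals:
  C: 7
  H: 13
  N: 1
  O: 1
Molecular formula: C7H13NO.
Molar mass = 127.187 g/mol.
Mass from O: 1 × 15.999 = 15.999 g/mol.
%O = 15.999 / 127.187 × 100 = 12.58%.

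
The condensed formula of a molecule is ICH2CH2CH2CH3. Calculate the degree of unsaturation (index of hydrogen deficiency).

0

Atom tally by fragment:
  ICH2 → C:1 H:2 I:1
  CH2 → C:1 H:2
  CH2 → C:1 H:2
  CH3 → C:1 H:3
Element totals:
  C: 4
  H: 9
  I: 1
Molecular formula: C4H9I.
DoU = (2C + 2 + N − H − X) / 2 = (2·4 + 2 + 0 − 9 − 1) / 2 = 0.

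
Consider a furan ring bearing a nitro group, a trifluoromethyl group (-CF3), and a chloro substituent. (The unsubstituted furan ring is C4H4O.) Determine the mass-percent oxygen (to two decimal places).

Atom tally by fragment:
  furan ring core → C:4 H:4 O:1
  (− 3 ring H displaced by substituents)
  + NO2 → N:1 O:2
  + CF3 → C:1 F:3
  + Cl → Cl:1
Element totals:
  C: 5
  H: 1
  Cl: 1
  F: 3
  N: 1
  O: 3
Molecular formula: C5HClF3NO3.
Molar mass = 215.511 g/mol.
Mass from O: 3 × 15.999 = 47.997 g/mol.
%O = 47.997 / 215.511 × 100 = 22.27%.

22.27%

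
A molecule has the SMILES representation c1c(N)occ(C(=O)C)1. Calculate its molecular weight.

125.13 g/mol

Atom tally by fragment:
  furan ring core → C:4 H:4 O:1
  (− 2 ring H displaced by substituents)
  + NH2 → N:1 H:2
  + COCH3 → C:2 H:3 O:1
Element totals:
  C: 6
  H: 7
  N: 1
  O: 2
Molecular formula: C6H7NO2.
  M = 6(12.011) + 7(1.008) + 14.007 + 2(15.999)
    = 72.066 + 7.056 + 14.007 + 31.998 = 125.127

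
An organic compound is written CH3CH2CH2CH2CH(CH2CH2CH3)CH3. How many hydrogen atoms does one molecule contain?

Element totals:
  C: 9
  H: 20

20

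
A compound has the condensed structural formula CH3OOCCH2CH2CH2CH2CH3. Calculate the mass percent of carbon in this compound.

64.58%

Atom tally by fragment:
  CH3OOCCH2 → C:3 H:5 O:2
  CH2 → C:1 H:2
  CH2 → C:1 H:2
  CH2 → C:1 H:2
  CH3 → C:1 H:3
Element totals:
  C: 7
  H: 14
  O: 2
Molecular formula: C7H14O2.
Molar mass = 130.187 g/mol.
Mass from C: 7 × 12.011 = 84.077 g/mol.
%C = 84.077 / 130.187 × 100 = 64.58%.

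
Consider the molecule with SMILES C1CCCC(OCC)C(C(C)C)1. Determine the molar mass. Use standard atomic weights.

Atom tally by fragment:
  cyclohexane ring core → C:6 H:12
  (− 2 ring H displaced by substituents)
  + OC2H5 → C:2 H:5 O:1
  + CH(CH3)2 → C:3 H:7
Element totals:
  C: 11
  H: 22
  O: 1
Molecular formula: C11H22O.
  M = 11(12.011) + 22(1.008) + 15.999
    = 132.121 + 22.176 + 15.999 = 170.296

170.30 g/mol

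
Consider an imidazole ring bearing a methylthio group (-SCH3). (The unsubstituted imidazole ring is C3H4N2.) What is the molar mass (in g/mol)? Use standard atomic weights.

Atom tally by fragment:
  imidazole ring core → C:3 H:4 N:2
  (− 1 ring H displaced by substituents)
  + SCH3 → C:1 H:3 S:1
Element totals:
  C: 4
  H: 6
  N: 2
  S: 1
Molecular formula: C4H6N2S.
  M = 4(12.011) + 6(1.008) + 2(14.007) + 32.06
    = 48.044 + 6.048 + 28.014 + 32.060 = 114.166

114.17 g/mol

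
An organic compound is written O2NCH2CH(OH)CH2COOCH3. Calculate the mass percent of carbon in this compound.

36.81%

Atom tally by fragment:
  O2NCH2 → C:1 H:2 N:1 O:2
  CH(OH) → C:1 H:2 O:1
  CH2COOCH3 → C:3 H:5 O:2
Element totals:
  C: 5
  H: 9
  N: 1
  O: 5
Molecular formula: C5H9NO5.
Molar mass = 163.129 g/mol.
Mass from C: 5 × 12.011 = 60.055 g/mol.
%C = 60.055 / 163.129 × 100 = 36.81%.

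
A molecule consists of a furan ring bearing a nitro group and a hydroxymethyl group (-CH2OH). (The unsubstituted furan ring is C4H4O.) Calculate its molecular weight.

143.10 g/mol

Atom tally by fragment:
  furan ring core → C:4 H:4 O:1
  (− 2 ring H displaced by substituents)
  + NO2 → N:1 O:2
  + CH2OH → C:1 H:3 O:1
Element totals:
  C: 5
  H: 5
  N: 1
  O: 4
Molecular formula: C5H5NO4.
  M = 5(12.011) + 5(1.008) + 14.007 + 4(15.999)
    = 60.055 + 5.040 + 14.007 + 63.996 = 143.098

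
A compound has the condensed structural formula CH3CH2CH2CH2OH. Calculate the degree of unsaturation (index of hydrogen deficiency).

0

Atom tally by fragment:
  CH3 → C:1 H:3
  CH2 → C:1 H:2
  CH2CH2OH → C:2 H:5 O:1
Element totals:
  C: 4
  H: 10
  O: 1
Molecular formula: C4H10O.
DoU = (2C + 2 + N − H − X) / 2 = (2·4 + 2 + 0 − 10 − 0) / 2 = 0.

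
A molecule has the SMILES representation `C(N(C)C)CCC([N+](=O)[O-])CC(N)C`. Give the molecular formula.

C9H21N3O2

Atom tally by fragment:
  (CH3)2NCH2 → C:3 H:8 N:1
  CH2 → C:1 H:2
  CH2 → C:1 H:2
  CH(NO2) → C:1 H:1 N:1 O:2
  CH2 → C:1 H:2
  CH(NH2) → C:1 H:3 N:1
  CH3 → C:1 H:3
Element totals:
  C: 9
  H: 21
  N: 3
  O: 2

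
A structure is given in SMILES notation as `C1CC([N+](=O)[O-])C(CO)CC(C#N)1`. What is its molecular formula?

C8H12N2O3

Atom tally by fragment:
  cyclohexane ring core → C:6 H:12
  (− 3 ring H displaced by substituents)
  + NO2 → N:1 O:2
  + CH2OH → C:1 H:3 O:1
  + CN → C:1 N:1
Element totals:
  C: 8
  H: 12
  N: 2
  O: 3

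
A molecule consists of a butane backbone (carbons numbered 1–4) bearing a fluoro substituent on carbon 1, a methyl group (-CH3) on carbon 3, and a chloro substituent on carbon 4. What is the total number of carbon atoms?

Atom tally by fragment:
  FCH2 → C:1 H:2 F:1
  CH2 → C:1 H:2
  CH(CH3) → C:2 H:4
  CH2Cl → C:1 H:2 Cl:1
Element totals:
  C: 5
  H: 10
  Cl: 1
  F: 1

5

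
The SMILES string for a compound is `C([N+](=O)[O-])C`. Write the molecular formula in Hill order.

Atom tally by fragment:
  O2NCH2 → C:1 H:2 N:1 O:2
  CH3 → C:1 H:3
Element totals:
  C: 2
  H: 5
  N: 1
  O: 2

C2H5NO2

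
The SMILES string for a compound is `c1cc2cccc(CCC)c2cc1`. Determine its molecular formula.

Atom tally by fragment:
  naphthalene ring system core → C:10 H:8
  (− 1 ring H displaced by substituents)
  + CH2CH2CH3 → C:3 H:7
Element totals:
  C: 13
  H: 14

C13H14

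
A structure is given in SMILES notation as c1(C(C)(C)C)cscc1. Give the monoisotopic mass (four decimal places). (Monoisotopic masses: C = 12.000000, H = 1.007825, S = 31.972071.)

Atom tally by fragment:
  thiophene ring core → C:4 H:4 S:1
  (− 1 ring H displaced by substituents)
  + C(CH3)3 → C:4 H:9
Element totals:
  C: 8
  H: 12
  S: 1
Molecular formula: C8H12S.
  M = 8(12.0) + 12(1.007825) + 31.972071
    = 96.000000 + 12.093900 + 31.972071 = 140.065971

140.0660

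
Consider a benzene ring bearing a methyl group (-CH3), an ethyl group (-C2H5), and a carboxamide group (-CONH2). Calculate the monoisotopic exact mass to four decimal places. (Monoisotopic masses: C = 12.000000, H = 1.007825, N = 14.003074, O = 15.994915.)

Atom tally by fragment:
  benzene ring core → C:6 H:6
  (− 3 ring H displaced by substituents)
  + CH3 → C:1 H:3
  + C2H5 → C:2 H:5
  + CONH2 → C:1 H:2 O:1 N:1
Element totals:
  C: 10
  H: 13
  N: 1
  O: 1
Molecular formula: C10H13NO.
  M = 10(12.0) + 13(1.007825) + 14.003074 + 15.994915
    = 120.000000 + 13.101725 + 14.003074 + 15.994915 = 163.099714

163.0997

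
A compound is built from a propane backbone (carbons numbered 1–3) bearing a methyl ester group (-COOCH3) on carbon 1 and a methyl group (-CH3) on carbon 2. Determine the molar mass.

116.16 g/mol

Atom tally by fragment:
  CH3OOCCH2 → C:3 H:5 O:2
  CH(CH3) → C:2 H:4
  CH3 → C:1 H:3
Element totals:
  C: 6
  H: 12
  O: 2
Molecular formula: C6H12O2.
  M = 6(12.011) + 12(1.008) + 2(15.999)
    = 72.066 + 12.096 + 31.998 = 116.160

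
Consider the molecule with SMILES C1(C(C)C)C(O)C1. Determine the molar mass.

Atom tally by fragment:
  cyclopropane ring core → C:3 H:6
  (− 2 ring H displaced by substituents)
  + CH(CH3)2 → C:3 H:7
  + OH → O:1 H:1
Element totals:
  C: 6
  H: 12
  O: 1
Molecular formula: C6H12O.
  M = 6(12.011) + 12(1.008) + 15.999
    = 72.066 + 12.096 + 15.999 = 100.161

100.16 g/mol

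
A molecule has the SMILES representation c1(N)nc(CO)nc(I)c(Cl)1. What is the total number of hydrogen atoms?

Atom tally by fragment:
  pyrimidine ring core → C:4 H:4 N:2
  (− 4 ring H displaced by substituents)
  + NH2 → N:1 H:2
  + CH2OH → C:1 H:3 O:1
  + I → I:1
  + Cl → Cl:1
Element totals:
  C: 5
  H: 5
  Cl: 1
  I: 1
  N: 3
  O: 1

5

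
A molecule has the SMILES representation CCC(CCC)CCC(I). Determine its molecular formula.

C9H19I

Atom tally by fragment:
  CH3 → C:1 H:3
  CH2 → C:1 H:2
  CH(CH2CH2CH3) → C:4 H:8
  CH2 → C:1 H:2
  CH2 → C:1 H:2
  CH2I → C:1 H:2 I:1
Element totals:
  C: 9
  H: 19
  I: 1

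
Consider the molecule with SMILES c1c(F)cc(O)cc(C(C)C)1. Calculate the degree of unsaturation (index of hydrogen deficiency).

Atom tally by fragment:
  benzene ring core → C:6 H:6
  (− 3 ring H displaced by substituents)
  + F → F:1
  + OH → O:1 H:1
  + CH(CH3)2 → C:3 H:7
Element totals:
  C: 9
  H: 11
  F: 1
  O: 1
Molecular formula: C9H11FO.
DoU = (2C + 2 + N − H − X) / 2 = (2·9 + 2 + 0 − 11 − 1) / 2 = 4.

4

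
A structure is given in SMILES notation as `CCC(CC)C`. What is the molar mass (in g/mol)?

Atom tally by fragment:
  CH3 → C:1 H:3
  CH2 → C:1 H:2
  CH(C2H5) → C:3 H:6
  CH3 → C:1 H:3
Element totals:
  C: 6
  H: 14
Molecular formula: C6H14.
  M = 6(12.011) + 14(1.008)
    = 72.066 + 14.112 = 86.178

86.18 g/mol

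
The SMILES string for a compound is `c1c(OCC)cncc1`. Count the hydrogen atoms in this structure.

9

Atom tally by fragment:
  pyridine ring core → C:5 H:5 N:1
  (− 1 ring H displaced by substituents)
  + OC2H5 → C:2 H:5 O:1
Element totals:
  C: 7
  H: 9
  N: 1
  O: 1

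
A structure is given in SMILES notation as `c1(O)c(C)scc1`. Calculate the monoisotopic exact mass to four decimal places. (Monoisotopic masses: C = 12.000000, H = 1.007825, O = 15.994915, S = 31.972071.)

Atom tally by fragment:
  thiophene ring core → C:4 H:4 S:1
  (− 2 ring H displaced by substituents)
  + OH → O:1 H:1
  + CH3 → C:1 H:3
Element totals:
  C: 5
  H: 6
  O: 1
  S: 1
Molecular formula: C5H6OS.
  M = 5(12.0) + 6(1.007825) + 15.994915 + 31.972071
    = 60.000000 + 6.046950 + 15.994915 + 31.972071 = 114.013936

114.0139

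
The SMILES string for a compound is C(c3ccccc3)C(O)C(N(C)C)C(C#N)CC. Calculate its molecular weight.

246.35 g/mol

Atom tally by fragment:
  C6H5CH2 → C:7 H:7
  CH(OH) → C:1 H:2 O:1
  CH(N(CH3)2) → C:3 H:7 N:1
  CH(CN) → C:2 H:1 N:1
  CH2 → C:1 H:2
  CH3 → C:1 H:3
Element totals:
  C: 15
  H: 22
  N: 2
  O: 1
Molecular formula: C15H22N2O.
  M = 15(12.011) + 22(1.008) + 2(14.007) + 15.999
    = 180.165 + 22.176 + 28.014 + 15.999 = 246.354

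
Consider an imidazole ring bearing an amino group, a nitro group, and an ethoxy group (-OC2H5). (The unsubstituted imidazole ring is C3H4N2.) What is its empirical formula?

C5H8N4O3

Atom tally by fragment:
  imidazole ring core → C:3 H:4 N:2
  (− 3 ring H displaced by substituents)
  + NH2 → N:1 H:2
  + NO2 → N:1 O:2
  + OC2H5 → C:2 H:5 O:1
Element totals:
  C: 5
  H: 8
  N: 4
  O: 3
Molecular formula: C5H8N4O3.
gcd of subscripts (5, 8, 4, 3) = 1, so the empirical formula equals the molecular formula.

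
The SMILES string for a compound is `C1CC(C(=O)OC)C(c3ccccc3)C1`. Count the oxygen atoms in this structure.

Atom tally by fragment:
  cyclopentane ring core → C:5 H:10
  (− 2 ring H displaced by substituents)
  + COOCH3 → C:2 H:3 O:2
  + C6H5 → C:6 H:5
Element totals:
  C: 13
  H: 16
  O: 2

2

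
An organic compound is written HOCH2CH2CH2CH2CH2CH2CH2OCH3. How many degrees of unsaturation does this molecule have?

0

Atom tally by fragment:
  HOCH2CH2 → C:2 H:5 O:1
  CH2 → C:1 H:2
  CH2 → C:1 H:2
  CH2 → C:1 H:2
  CH2 → C:1 H:2
  CH2OCH3 → C:2 H:5 O:1
Element totals:
  C: 8
  H: 18
  O: 2
Molecular formula: C8H18O2.
DoU = (2C + 2 + N − H − X) / 2 = (2·8 + 2 + 0 − 18 − 0) / 2 = 0.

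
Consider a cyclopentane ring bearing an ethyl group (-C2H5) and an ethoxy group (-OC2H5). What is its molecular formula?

C9H18O

Atom tally by fragment:
  cyclopentane ring core → C:5 H:10
  (− 2 ring H displaced by substituents)
  + C2H5 → C:2 H:5
  + OC2H5 → C:2 H:5 O:1
Element totals:
  C: 9
  H: 18
  O: 1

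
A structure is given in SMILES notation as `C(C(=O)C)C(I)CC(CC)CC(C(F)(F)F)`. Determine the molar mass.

350.16 g/mol

Atom tally by fragment:
  CH3COCH2 → C:3 H:5 O:1
  CH(I) → C:1 H:1 I:1
  CH2 → C:1 H:2
  CH(C2H5) → C:3 H:6
  CH2 → C:1 H:2
  CH2CF3 → C:2 H:2 F:3
Element totals:
  C: 11
  H: 18
  F: 3
  I: 1
  O: 1
Molecular formula: C11H18F3IO.
  M = 11(12.011) + 18(1.008) + 3(18.998) + 126.904 + 15.999
    = 132.121 + 18.144 + 56.994 + 126.904 + 15.999 = 350.162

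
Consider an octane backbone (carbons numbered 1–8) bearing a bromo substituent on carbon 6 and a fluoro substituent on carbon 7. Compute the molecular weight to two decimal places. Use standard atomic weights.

Atom tally by fragment:
  CH3 → C:1 H:3
  CH2 → C:1 H:2
  CH2 → C:1 H:2
  CH2 → C:1 H:2
  CH2 → C:1 H:2
  CH(Br) → C:1 H:1 Br:1
  CH(F) → C:1 H:1 F:1
  CH3 → C:1 H:3
Element totals:
  C: 8
  H: 16
  Br: 1
  F: 1
Molecular formula: C8H16BrF.
  M = 8(12.011) + 16(1.008) + 79.904 + 18.998
    = 96.088 + 16.128 + 79.904 + 18.998 = 211.118

211.12 g/mol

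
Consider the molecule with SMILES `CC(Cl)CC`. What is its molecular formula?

Atom tally by fragment:
  CH3 → C:1 H:3
  CH(Cl) → C:1 H:1 Cl:1
  CH2 → C:1 H:2
  CH3 → C:1 H:3
Element totals:
  C: 4
  H: 9
  Cl: 1

C4H9Cl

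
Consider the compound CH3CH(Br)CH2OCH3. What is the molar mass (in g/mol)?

153.02 g/mol

Element totals:
  C: 4
  H: 9
  Br: 1
  O: 1
Molecular formula: C4H9BrO.
  M = 4(12.011) + 9(1.008) + 79.904 + 15.999
    = 48.044 + 9.072 + 79.904 + 15.999 = 153.019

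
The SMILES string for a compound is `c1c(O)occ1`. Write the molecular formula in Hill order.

C4H4O2

Atom tally by fragment:
  furan ring core → C:4 H:4 O:1
  (− 1 ring H displaced by substituents)
  + OH → O:1 H:1
Element totals:
  C: 4
  H: 4
  O: 2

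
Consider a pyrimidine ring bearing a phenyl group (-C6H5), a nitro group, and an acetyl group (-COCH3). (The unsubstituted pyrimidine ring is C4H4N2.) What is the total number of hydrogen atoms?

Atom tally by fragment:
  pyrimidine ring core → C:4 H:4 N:2
  (− 3 ring H displaced by substituents)
  + C6H5 → C:6 H:5
  + NO2 → N:1 O:2
  + COCH3 → C:2 H:3 O:1
Element totals:
  C: 12
  H: 9
  N: 3
  O: 3

9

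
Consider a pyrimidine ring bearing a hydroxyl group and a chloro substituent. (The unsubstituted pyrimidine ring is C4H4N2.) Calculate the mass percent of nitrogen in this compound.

21.46%

Atom tally by fragment:
  pyrimidine ring core → C:4 H:4 N:2
  (− 2 ring H displaced by substituents)
  + OH → O:1 H:1
  + Cl → Cl:1
Element totals:
  C: 4
  H: 3
  Cl: 1
  N: 2
  O: 1
Molecular formula: C4H3ClN2O.
Molar mass = 130.531 g/mol.
Mass from N: 2 × 14.007 = 28.014 g/mol.
%N = 28.014 / 130.531 × 100 = 21.46%.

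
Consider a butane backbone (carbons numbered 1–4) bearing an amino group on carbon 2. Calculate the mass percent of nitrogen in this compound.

Atom tally by fragment:
  CH3 → C:1 H:3
  CH(NH2) → C:1 H:3 N:1
  CH2 → C:1 H:2
  CH3 → C:1 H:3
Element totals:
  C: 4
  H: 11
  N: 1
Molecular formula: C4H11N.
Molar mass = 73.139 g/mol.
Mass from N: 1 × 14.007 = 14.007 g/mol.
%N = 14.007 / 73.139 × 100 = 19.15%.

19.15%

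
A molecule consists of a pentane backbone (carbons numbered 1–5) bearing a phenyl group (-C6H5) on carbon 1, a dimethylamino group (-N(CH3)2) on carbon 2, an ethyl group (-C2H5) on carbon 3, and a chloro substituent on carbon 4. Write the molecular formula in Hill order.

Atom tally by fragment:
  C6H5CH2 → C:7 H:7
  CH(N(CH3)2) → C:3 H:7 N:1
  CH(C2H5) → C:3 H:6
  CH(Cl) → C:1 H:1 Cl:1
  CH3 → C:1 H:3
Element totals:
  C: 15
  H: 24
  Cl: 1
  N: 1

C15H24ClN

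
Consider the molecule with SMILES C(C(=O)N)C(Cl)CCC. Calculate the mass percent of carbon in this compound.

Atom tally by fragment:
  H2NOCCH2 → C:2 H:4 O:1 N:1
  CH(Cl) → C:1 H:1 Cl:1
  CH2 → C:1 H:2
  CH2 → C:1 H:2
  CH3 → C:1 H:3
Element totals:
  C: 6
  H: 12
  Cl: 1
  N: 1
  O: 1
Molecular formula: C6H12ClNO.
Molar mass = 149.618 g/mol.
Mass from C: 6 × 12.011 = 72.066 g/mol.
%C = 72.066 / 149.618 × 100 = 48.17%.

48.17%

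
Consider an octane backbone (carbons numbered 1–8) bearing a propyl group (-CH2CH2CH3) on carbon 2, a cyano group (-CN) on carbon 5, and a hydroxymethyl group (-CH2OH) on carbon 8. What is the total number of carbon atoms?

Atom tally by fragment:
  CH3 → C:1 H:3
  CH(CH2CH2CH3) → C:4 H:8
  CH2 → C:1 H:2
  CH2 → C:1 H:2
  CH(CN) → C:2 H:1 N:1
  CH2 → C:1 H:2
  CH2 → C:1 H:2
  CH2CH2OH → C:2 H:5 O:1
Element totals:
  C: 13
  H: 25
  N: 1
  O: 1

13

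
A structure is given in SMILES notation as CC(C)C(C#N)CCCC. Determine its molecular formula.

Atom tally by fragment:
  CH3 → C:1 H:3
  CH(CH3) → C:2 H:4
  CH(CN) → C:2 H:1 N:1
  CH2 → C:1 H:2
  CH2 → C:1 H:2
  CH2 → C:1 H:2
  CH3 → C:1 H:3
Element totals:
  C: 9
  H: 17
  N: 1

C9H17N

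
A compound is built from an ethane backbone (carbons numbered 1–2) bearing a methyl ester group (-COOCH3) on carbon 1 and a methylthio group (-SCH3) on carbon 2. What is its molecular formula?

C5H10O2S

Atom tally by fragment:
  CH3OOCCH2 → C:3 H:5 O:2
  CH2SCH3 → C:2 H:5 S:1
Element totals:
  C: 5
  H: 10
  O: 2
  S: 1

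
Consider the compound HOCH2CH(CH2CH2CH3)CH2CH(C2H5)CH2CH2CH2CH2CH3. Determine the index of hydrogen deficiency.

Atom tally by fragment:
  HOCH2 → C:1 H:3 O:1
  CH(CH2CH2CH3) → C:4 H:8
  CH2 → C:1 H:2
  CH(C2H5) → C:3 H:6
  CH2 → C:1 H:2
  CH2 → C:1 H:2
  CH2 → C:1 H:2
  CH2 → C:1 H:2
  CH3 → C:1 H:3
Element totals:
  C: 14
  H: 30
  O: 1
Molecular formula: C14H30O.
DoU = (2C + 2 + N − H − X) / 2 = (2·14 + 2 + 0 − 30 − 0) / 2 = 0.

0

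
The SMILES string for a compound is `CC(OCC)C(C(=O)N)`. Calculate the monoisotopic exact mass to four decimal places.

131.0946

Atom tally by fragment:
  CH3 → C:1 H:3
  CH(OC2H5) → C:3 H:6 O:1
  CH2CONH2 → C:2 H:4 O:1 N:1
Element totals:
  C: 6
  H: 13
  N: 1
  O: 2
Molecular formula: C6H13NO2.
  M = 6(12.0) + 13(1.007825) + 14.003074 + 2(15.994915)
    = 72.000000 + 13.101725 + 14.003074 + 31.989830 = 131.094629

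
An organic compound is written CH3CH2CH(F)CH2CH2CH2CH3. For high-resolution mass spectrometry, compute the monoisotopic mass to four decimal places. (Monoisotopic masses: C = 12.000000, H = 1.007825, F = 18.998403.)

118.1158

Atom tally by fragment:
  CH3 → C:1 H:3
  CH2 → C:1 H:2
  CH(F) → C:1 H:1 F:1
  CH2 → C:1 H:2
  CH2 → C:1 H:2
  CH2 → C:1 H:2
  CH3 → C:1 H:3
Element totals:
  C: 7
  H: 15
  F: 1
Molecular formula: C7H15F.
  M = 7(12.0) + 15(1.007825) + 18.998403
    = 84.000000 + 15.117375 + 18.998403 = 118.115778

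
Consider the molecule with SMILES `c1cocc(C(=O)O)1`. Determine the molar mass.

Atom tally by fragment:
  furan ring core → C:4 H:4 O:1
  (− 1 ring H displaced by substituents)
  + COOH → C:1 H:1 O:2
Element totals:
  C: 5
  H: 4
  O: 3
Molecular formula: C5H4O3.
  M = 5(12.011) + 4(1.008) + 3(15.999)
    = 60.055 + 4.032 + 47.997 = 112.084

112.08 g/mol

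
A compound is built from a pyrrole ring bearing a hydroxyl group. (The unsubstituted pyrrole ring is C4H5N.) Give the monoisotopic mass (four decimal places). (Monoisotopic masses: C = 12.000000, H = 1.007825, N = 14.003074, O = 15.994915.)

Atom tally by fragment:
  pyrrole ring core → C:4 H:5 N:1
  (− 1 ring H displaced by substituents)
  + OH → O:1 H:1
Element totals:
  C: 4
  H: 5
  N: 1
  O: 1
Molecular formula: C4H5NO.
  M = 4(12.0) + 5(1.007825) + 14.003074 + 15.994915
    = 48.000000 + 5.039125 + 14.003074 + 15.994915 = 83.037114

83.0371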